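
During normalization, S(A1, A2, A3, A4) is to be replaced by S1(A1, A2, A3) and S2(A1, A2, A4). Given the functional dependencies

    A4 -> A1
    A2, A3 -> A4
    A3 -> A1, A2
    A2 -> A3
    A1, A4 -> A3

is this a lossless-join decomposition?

Common attributes: S1 ∩ S2 = {A1, A2}.
Closure of {A1, A2}: A2 → A3 applies, adding A3; A2, A3 → A4 applies, adding A4. So (A1, A2)⁺ = {A1, A2, A3, A4}.
This closure contains every attribute of S1, so S1 ∩ S2 → S1. The join is lossless.

Yes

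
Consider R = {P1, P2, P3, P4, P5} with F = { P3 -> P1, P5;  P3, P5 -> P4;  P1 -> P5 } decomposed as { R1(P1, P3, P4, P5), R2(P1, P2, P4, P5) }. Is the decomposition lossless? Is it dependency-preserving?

Lossless test: (P1, P4, P5)⁺ = {P1, P4, P5}, which is a superkey of neither fragment — lossy.
Dependency preservation: every FD's attributes lie within a single fragment, so each can be enforced locally — preserved.

lossy but dependency-preserving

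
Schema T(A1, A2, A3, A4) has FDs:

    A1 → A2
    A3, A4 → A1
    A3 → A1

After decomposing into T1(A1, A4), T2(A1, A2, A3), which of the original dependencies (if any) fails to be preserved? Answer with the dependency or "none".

none

A1 → A2 lies within T2.
A3, A4 → A1: restricted closure across fragments reaches A1.
A3 → A1 lies within T2.
Every dependency is enforceable on the fragments, so the decomposition is dependency-preserving.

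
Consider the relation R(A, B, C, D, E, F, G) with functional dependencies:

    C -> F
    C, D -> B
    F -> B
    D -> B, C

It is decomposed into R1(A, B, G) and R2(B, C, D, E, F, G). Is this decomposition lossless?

Common attributes: R1 ∩ R2 = {B, G}.
No dependency enlarges {B, G}, so (B, G)⁺ = {B, G}.
The closure contains neither all of R1 = {A, B, G} nor all of R2 = {B, C, D, E, F, G}, so the common attributes are not a superkey of either fragment. The join is lossy.

No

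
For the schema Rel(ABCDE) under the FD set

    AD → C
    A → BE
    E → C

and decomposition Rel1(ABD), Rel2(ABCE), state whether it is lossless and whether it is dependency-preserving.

lossless and dependency-preserving

Lossless test: (AB)⁺ = {ABCE}, which contains all of one fragment — lossless.
Dependency preservation: AD → C is not contained in any single fragment, but the restricted closure of its left-hand side across the fragments still reaches the right-hand side; the remaining FDs each lie inside some fragment. All dependencies are preserved.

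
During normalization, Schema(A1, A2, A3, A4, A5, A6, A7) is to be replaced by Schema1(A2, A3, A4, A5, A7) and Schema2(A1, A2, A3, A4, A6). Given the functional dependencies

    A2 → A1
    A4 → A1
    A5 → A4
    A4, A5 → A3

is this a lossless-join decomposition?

Common attributes: Schema1 ∩ Schema2 = {A2, A3, A4}.
Closure of {A2, A3, A4}: A2 → A1 applies, adding A1. So (A2, A3, A4)⁺ = {A1, A2, A3, A4}.
The closure contains neither all of Schema1 = {A2, A3, A4, A5, A7} nor all of Schema2 = {A1, A2, A3, A4, A6}, so the common attributes are not a superkey of either fragment. The join is lossy.

No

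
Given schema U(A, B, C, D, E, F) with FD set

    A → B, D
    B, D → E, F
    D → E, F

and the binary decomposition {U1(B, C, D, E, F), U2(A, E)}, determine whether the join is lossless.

Common attributes: U1 ∩ U2 = {E}.
No dependency enlarges {E}, so (E)⁺ = {E}.
The closure contains neither all of U1 = {B, C, D, E, F} nor all of U2 = {A, E}, so the common attributes are not a superkey of either fragment. The join is lossy.

No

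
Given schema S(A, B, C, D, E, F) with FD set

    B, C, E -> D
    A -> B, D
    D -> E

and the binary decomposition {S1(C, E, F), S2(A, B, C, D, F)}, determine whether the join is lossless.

No

Common attributes: S1 ∩ S2 = {C, F}.
No dependency enlarges {C, F}, so (C, F)⁺ = {C, F}.
The closure contains neither all of S1 = {C, E, F} nor all of S2 = {A, B, C, D, F}, so the common attributes are not a superkey of either fragment. The join is lossy.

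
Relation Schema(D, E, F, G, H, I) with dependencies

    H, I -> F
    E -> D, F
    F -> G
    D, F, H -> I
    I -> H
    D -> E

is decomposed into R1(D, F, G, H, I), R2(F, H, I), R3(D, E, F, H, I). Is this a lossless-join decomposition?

Chase test. Columns are D, E, F, G, H, I; row i has aⱼ where attribute j ∈ Ri, else bᵢⱼ.
Initial tableau (one row per fragment):
  row 1: a1 b12 a3 a4 a5 a6
  row 2: b21 b22 a3 b24 a5 a6
  row 3: a1 a2 a3 b34 a5 a6
Rows 1 and 2 agree on F; apply F→G and equate their G entries.
Rows 1 and 3 agree on F; apply F→G and equate their G entries.
Rows 1 and 3 agree on D; apply D→E and equate their E entries.
Row 1 is now all distinguished symbols — the join is lossless.

Yes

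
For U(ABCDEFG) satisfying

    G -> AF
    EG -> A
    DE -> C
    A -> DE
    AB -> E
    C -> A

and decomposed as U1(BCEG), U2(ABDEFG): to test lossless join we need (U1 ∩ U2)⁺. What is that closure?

ABCDEFG

U1 ∩ U2 = {BEG}.
G → AF applies, adding AF
A → DE applies, adding D
DE → C applies, adding C
Closure: {ABCDEFG}.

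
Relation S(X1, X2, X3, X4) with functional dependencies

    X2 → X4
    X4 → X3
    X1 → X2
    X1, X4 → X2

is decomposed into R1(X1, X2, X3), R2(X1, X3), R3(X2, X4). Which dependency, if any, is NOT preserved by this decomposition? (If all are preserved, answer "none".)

Check X4 → X3: no single fragment contains all of {X3, X4}, and the restricted closure of {X4} across the fragments never reaches {X3}.
X2 → X4 is preserved.
X1 → X2 is preserved.
X1, X4 → X2 is preserved.

X4 → X3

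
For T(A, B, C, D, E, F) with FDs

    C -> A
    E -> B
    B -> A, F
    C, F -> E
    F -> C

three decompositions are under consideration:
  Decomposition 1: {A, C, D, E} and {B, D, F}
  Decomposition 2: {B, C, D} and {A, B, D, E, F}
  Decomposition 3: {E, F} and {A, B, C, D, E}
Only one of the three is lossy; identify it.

Decomposition 1

Decomposition 1: common = {D}, closure = {D} → lossy.
Decomposition 2: common = {B, D}, closure = {A, B, C, D, E, F} → lossless.
Decomposition 3: common = {E}, closure = {A, B, C, E, F} → lossless.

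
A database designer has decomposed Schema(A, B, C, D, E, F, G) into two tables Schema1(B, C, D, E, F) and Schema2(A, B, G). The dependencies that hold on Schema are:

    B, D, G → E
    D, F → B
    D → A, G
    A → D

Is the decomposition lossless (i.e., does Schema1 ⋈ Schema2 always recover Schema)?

No

Common attributes: Schema1 ∩ Schema2 = {B}.
No dependency enlarges {B}, so (B)⁺ = {B}.
The closure contains neither all of Schema1 = {B, C, D, E, F} nor all of Schema2 = {A, B, G}, so the common attributes are not a superkey of either fragment. The join is lossy.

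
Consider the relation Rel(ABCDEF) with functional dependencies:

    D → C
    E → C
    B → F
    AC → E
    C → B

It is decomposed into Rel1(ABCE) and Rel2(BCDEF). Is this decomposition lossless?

Common attributes: Rel1 ∩ Rel2 = {BCE}.
Closure of {BCE}: B → F applies, adding F. So (BCE)⁺ = {BCEF}.
The closure contains neither all of Rel1 = {ABCE} nor all of Rel2 = {BCDEF}, so the common attributes are not a superkey of either fragment. The join is lossy.

No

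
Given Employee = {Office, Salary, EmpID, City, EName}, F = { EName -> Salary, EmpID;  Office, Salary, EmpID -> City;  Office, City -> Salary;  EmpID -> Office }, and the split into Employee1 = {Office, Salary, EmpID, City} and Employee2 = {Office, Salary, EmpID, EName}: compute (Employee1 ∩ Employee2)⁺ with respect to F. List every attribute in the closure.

Office, Salary, EmpID, City

Employee1 ∩ Employee2 = {Office, Salary, EmpID}.
Office, Salary, EmpID → City applies, adding City
Closure: {Office, Salary, EmpID, City}.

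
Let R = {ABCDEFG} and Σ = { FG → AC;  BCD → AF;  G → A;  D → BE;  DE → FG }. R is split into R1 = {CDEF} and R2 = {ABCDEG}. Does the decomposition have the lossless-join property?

Yes

Common attributes: R1 ∩ R2 = {CDE}.
Closure of {CDE}: D → BE applies, adding B; DE → FG applies, adding FG; FG → AC applies, adding A. So (CDE)⁺ = {ABCDEFG}.
This closure contains every attribute of R1, so R1 ∩ R2 → R1. The join is lossless.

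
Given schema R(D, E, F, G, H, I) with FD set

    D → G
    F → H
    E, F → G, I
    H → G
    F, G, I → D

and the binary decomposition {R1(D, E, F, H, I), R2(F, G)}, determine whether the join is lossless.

Common attributes: R1 ∩ R2 = {F}.
Closure of {F}: F → H applies, adding H; H → G applies, adding G. So (F)⁺ = {F, G, H}.
This closure contains every attribute of R2, so R1 ∩ R2 → R2. The join is lossless.

Yes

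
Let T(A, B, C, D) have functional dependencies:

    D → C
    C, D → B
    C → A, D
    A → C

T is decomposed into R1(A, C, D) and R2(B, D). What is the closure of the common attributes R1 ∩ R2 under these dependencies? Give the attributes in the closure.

A, B, C, D

R1 ∩ R2 = {D}.
D → C applies, adding C
C, D → B applies, adding B
C → A, D applies, adding A
Closure: {A, B, C, D}.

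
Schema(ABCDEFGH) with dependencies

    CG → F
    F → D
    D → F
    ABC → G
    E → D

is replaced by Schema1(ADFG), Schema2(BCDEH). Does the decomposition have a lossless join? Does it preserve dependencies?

lossy and not dependency-preserving

Lossless test: (D)⁺ = {DF}, which is a superkey of neither fragment — lossy.
Dependency preservation: the restricted closure of {CG} across the fragments never reaches {F}, so CG → F cannot be enforced without a join — not preserved.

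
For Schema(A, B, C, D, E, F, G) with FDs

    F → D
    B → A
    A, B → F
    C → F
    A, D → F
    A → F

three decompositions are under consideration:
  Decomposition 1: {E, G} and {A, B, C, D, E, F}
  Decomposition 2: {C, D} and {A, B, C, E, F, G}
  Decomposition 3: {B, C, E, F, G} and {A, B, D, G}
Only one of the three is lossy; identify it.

Decomposition 1

Decomposition 1: common = {E}, closure = {E} → lossy.
Decomposition 2: common = {C}, closure = {C, D, F} → lossless.
Decomposition 3: common = {B, G}, closure = {A, B, D, F, G} → lossless.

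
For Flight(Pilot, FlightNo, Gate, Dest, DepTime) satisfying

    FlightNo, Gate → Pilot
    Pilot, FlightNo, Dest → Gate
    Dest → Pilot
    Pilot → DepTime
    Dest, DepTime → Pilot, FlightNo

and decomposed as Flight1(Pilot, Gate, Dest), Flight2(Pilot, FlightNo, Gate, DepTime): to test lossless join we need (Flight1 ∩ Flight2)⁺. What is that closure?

Pilot, Gate, DepTime

Flight1 ∩ Flight2 = {Pilot, Gate}.
Pilot → DepTime applies, adding DepTime
Closure: {Pilot, Gate, DepTime}.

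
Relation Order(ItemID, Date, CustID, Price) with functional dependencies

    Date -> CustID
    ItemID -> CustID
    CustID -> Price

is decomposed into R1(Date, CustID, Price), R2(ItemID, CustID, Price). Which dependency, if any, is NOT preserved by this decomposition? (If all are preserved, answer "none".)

none

Date → CustID lies within R1.
ItemID → CustID lies within R2.
CustID → Price lies within R1.
Every dependency is enforceable on the fragments, so the decomposition is dependency-preserving.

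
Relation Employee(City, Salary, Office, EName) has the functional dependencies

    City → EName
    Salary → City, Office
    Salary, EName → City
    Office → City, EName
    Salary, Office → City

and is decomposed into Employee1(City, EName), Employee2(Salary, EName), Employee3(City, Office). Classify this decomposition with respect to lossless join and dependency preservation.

Lossless test (chase): Rows 1 and 3 agree on City; apply City→EName and equate their EName entries. No row becomes fully distinguished — the join is lossy.
Dependency preservation: the restricted closure of {Salary} across the fragments never reaches {City, Office}, so Salary → City, Office cannot be enforced without a join — not preserved.

lossy and not dependency-preserving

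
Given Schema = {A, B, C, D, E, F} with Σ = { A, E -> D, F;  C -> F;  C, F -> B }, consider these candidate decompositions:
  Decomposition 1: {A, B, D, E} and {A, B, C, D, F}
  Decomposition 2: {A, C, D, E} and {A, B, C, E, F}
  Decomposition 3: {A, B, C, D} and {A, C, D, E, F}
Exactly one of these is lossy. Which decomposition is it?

Decomposition 1

Decomposition 1: common = {A, B, D}, closure = {A, B, D} → lossy.
Decomposition 2: common = {A, C, E}, closure = {A, B, C, D, E, F} → lossless.
Decomposition 3: common = {A, C, D}, closure = {A, B, C, D, F} → lossless.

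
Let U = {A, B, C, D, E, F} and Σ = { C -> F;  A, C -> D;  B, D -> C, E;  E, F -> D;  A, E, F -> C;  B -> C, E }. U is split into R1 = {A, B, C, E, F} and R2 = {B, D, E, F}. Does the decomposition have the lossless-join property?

Common attributes: R1 ∩ R2 = {B, E, F}.
Closure of {B, E, F}: E, F → D applies, adding D; B → C, E applies, adding C. So (B, E, F)⁺ = {B, C, D, E, F}.
This closure contains every attribute of R2, so R1 ∩ R2 → R2. The join is lossless.

Yes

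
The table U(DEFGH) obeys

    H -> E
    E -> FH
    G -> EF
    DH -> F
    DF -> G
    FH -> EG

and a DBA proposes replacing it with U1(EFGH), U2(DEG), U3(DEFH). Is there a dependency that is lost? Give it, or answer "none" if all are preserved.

H → E lies within U1.
E → FH lies within U1.
G → EF lies within U1.
DH → F lies within U3.
DF → G: restricted closure across fragments reaches G.
FH → EG lies within U1.
Every dependency is enforceable on the fragments, so the decomposition is dependency-preserving.

none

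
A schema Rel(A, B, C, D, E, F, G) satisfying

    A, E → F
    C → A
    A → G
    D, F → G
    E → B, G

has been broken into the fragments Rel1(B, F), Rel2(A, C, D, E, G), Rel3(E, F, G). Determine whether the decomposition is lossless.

Chase test. Columns are A, B, C, D, E, F, G; row i has aⱼ where attribute j ∈ Reli, else bᵢⱼ.
Initial tableau (one row per fragment):
  row 1: b11 a2 b13 b14 b15 a6 b17
  row 2: a1 b22 a3 a4 a5 b26 a7
  row 3: b31 b32 b33 b34 a5 a6 a7
Rows 2 and 3 agree on E; apply E→B, G and equate their B, G entries.
No row becomes fully distinguished — the join is lossy.

No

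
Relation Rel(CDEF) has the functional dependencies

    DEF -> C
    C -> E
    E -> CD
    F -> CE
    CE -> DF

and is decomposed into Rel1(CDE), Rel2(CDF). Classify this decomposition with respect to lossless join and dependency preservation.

lossless and dependency-preserving

Lossless test: (CD)⁺ = {CDEF}, which contains all of one fragment — lossless.
Dependency preservation: DEF → C; F → CE; CE → DF are not contained in any single fragment, but the restricted closure of each left-hand side across the fragments still reaches the right-hand side; the remaining FDs each lie inside some fragment. All dependencies are preserved.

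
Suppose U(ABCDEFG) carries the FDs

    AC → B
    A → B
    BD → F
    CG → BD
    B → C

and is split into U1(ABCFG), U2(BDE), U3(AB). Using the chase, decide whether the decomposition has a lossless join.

Chase test. Columns are ABCDEFG; row i has aⱼ where attribute j ∈ Ui, else bᵢⱼ.
Initial tableau (one row per fragment):
  row 1: a1 a2 a3 b14 b15 a6 a7
  row 2: b21 a2 b23 a4 a5 b26 b27
  row 3: a1 a2 b33 b34 b35 b36 b37
Rows 1 and 2 agree on B; apply B→C and equate their C entries.
Rows 1 and 3 agree on B; apply B→C and equate their C entries.
No row becomes fully distinguished — the join is lossy.

No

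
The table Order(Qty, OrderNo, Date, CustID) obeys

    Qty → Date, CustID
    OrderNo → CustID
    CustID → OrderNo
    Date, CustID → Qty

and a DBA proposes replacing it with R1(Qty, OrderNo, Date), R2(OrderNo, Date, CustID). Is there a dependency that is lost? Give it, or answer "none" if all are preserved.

none

Qty → Date, CustID: restricted closure across fragments reaches Date, CustID.
OrderNo → CustID lies within R2.
CustID → OrderNo lies within R2.
Date, CustID → Qty: restricted closure across fragments reaches Qty.
Every dependency is enforceable on the fragments, so the decomposition is dependency-preserving.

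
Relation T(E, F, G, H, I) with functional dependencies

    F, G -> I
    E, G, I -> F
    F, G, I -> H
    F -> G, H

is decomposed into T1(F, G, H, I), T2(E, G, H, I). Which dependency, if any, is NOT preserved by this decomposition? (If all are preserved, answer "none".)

Check E, G, I → F: no single fragment contains all of {E, F, G, I}, and the restricted closure of {E, G, I} across the fragments never reaches {F}.
F, G → I is preserved.
F, G, I → H is preserved.
F → G, H is preserved.

E, G, I -> F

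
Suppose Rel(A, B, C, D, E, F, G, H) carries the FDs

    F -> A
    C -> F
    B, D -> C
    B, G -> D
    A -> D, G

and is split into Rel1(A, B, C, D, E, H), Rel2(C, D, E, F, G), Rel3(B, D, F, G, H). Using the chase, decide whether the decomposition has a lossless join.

Yes

Chase test. Columns are A, B, C, D, E, F, G, H; row i has aⱼ where attribute j ∈ Reli, else bᵢⱼ.
Initial tableau (one row per fragment):
  row 1: a1 a2 a3 a4 a5 b16 b17 a8
  row 2: b21 b22 a3 a4 a5 a6 a7 b28
  row 3: b31 a2 b33 a4 b35 a6 a7 a8
Rows 2 and 3 agree on F; apply F→A and equate their A entries.
Rows 1 and 2 agree on C; apply C→F and equate their F entries.
Rows 1 and 3 agree on B, D; apply B, D→C and equate their C entries.
Rows 1 and 2 agree on F; apply F→A and equate their A entries.
Rows 1 and 2 agree on A; apply A→D, G and equate their D, G entries.
Row 1 is now all distinguished symbols — the join is lossless.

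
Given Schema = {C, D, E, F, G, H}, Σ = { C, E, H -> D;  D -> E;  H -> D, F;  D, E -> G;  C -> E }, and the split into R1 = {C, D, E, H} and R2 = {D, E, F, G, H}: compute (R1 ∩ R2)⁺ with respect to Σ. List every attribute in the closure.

R1 ∩ R2 = {D, E, H}.
H → D, F applies, adding F
D, E → G applies, adding G
Closure: {D, E, F, G, H}.

D, E, F, G, H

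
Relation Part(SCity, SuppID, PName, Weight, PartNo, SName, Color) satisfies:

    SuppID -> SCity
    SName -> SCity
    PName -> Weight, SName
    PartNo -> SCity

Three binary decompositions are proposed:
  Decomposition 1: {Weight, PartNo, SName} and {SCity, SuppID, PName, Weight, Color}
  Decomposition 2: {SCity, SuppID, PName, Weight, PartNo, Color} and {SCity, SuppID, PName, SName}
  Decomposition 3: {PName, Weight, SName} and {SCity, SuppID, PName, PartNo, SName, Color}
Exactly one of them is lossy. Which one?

Decomposition 1: common = {Weight}, closure = {Weight} → lossy.
Decomposition 2: common = {SCity, SuppID, PName}, closure = {SCity, SuppID, PName, Weight, SName} → lossless.
Decomposition 3: common = {PName, SName}, closure = {SCity, PName, Weight, SName} → lossless.

Decomposition 1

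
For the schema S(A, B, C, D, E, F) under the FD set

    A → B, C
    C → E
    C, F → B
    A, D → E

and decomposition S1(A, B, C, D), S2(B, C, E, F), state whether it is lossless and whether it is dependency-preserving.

lossy but dependency-preserving

Lossless test: (B, C)⁺ = {B, C, E}, which is a superkey of neither fragment — lossy.
Dependency preservation: A, D → E is not contained in any single fragment, but the restricted closure of its left-hand side across the fragments still reaches the right-hand side; the remaining FDs each lie inside some fragment. All dependencies are preserved.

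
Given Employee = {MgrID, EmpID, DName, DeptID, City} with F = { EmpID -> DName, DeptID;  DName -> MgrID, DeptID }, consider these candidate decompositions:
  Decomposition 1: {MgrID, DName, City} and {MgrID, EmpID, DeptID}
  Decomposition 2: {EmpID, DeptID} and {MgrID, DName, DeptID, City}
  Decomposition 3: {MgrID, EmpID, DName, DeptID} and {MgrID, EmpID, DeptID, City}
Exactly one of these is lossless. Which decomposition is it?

Decomposition 3

Decomposition 1: common = {MgrID}, closure = {MgrID} → lossy.
Decomposition 2: common = {DeptID}, closure = {DeptID} → lossy.
Decomposition 3: common = {MgrID, EmpID, DeptID}, closure = {MgrID, EmpID, DName, DeptID} → lossless.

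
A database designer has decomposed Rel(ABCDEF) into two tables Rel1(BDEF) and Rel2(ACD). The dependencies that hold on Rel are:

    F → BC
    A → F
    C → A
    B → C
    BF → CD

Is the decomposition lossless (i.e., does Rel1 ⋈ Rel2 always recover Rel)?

Common attributes: Rel1 ∩ Rel2 = {D}.
No dependency enlarges {D}, so (D)⁺ = {D}.
The closure contains neither all of Rel1 = {BDEF} nor all of Rel2 = {ACD}, so the common attributes are not a superkey of either fragment. The join is lossy.

No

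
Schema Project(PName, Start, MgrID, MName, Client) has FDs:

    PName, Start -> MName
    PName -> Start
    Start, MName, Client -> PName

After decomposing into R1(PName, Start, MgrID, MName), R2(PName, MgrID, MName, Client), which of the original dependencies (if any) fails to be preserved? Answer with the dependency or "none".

Start, MName, Client -> PName

Check Start, MName, Client → PName: no single fragment contains all of {PName, Start, MName, Client}, and the restricted closure of {Start, MName, Client} across the fragments never reaches {PName}.
PName, Start → MName is preserved.
PName → Start is preserved.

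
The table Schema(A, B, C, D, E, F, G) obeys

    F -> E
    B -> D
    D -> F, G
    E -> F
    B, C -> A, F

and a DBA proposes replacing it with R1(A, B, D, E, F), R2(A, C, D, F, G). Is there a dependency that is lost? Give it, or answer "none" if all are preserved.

B, C -> A, F

Check B, C → A, F: no single fragment contains all of {A, B, C, F}, and the restricted closure of {B, C} across the fragments never reaches {A, F}.
F → E is preserved.
B → D is preserved.
D → F, G is preserved.
E → F is preserved.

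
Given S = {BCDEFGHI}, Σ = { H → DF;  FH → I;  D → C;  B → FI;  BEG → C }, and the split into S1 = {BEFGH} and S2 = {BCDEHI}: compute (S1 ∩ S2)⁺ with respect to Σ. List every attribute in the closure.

S1 ∩ S2 = {BEH}.
H → DF applies, adding DF
FH → I applies, adding I
D → C applies, adding C
Closure: {BCDEFHI}.

BCDEFHI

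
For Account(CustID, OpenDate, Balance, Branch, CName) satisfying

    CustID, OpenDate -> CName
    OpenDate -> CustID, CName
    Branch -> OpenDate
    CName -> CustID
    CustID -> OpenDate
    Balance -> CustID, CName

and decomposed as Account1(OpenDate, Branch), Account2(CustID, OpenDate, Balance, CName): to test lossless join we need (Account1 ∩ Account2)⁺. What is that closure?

Account1 ∩ Account2 = {OpenDate}.
OpenDate → CustID, CName applies, adding CustID, CName
Closure: {CustID, OpenDate, CName}.

CustID, OpenDate, CName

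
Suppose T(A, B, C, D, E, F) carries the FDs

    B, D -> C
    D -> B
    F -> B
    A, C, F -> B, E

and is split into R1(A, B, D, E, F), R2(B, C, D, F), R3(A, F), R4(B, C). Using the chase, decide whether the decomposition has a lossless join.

Chase test. Columns are A, B, C, D, E, F; row i has aⱼ where attribute j ∈ Ri, else bᵢⱼ.
Initial tableau (one row per fragment):
  row 1: a1 a2 b13 a4 a5 a6
  row 2: b21 a2 a3 a4 b25 a6
  row 3: a1 b32 b33 b34 b35 a6
  row 4: b41 a2 a3 b44 b45 b46
Rows 1 and 2 agree on B, D; apply B, D→C and equate their C entries.
Rows 1 and 3 agree on F; apply F→B and equate their B entries.
Row 1 is now all distinguished symbols — the join is lossless.

Yes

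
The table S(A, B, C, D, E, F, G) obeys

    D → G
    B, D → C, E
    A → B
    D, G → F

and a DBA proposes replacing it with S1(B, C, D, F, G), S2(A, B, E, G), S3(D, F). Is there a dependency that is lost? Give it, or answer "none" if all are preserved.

Check B, D → C, E: no single fragment contains all of {B, C, D, E}, and the restricted closure of {B, D} across the fragments never reaches {C, E}.
D → G is preserved.
A → B is preserved.
D, G → F is preserved.

B, D → C, E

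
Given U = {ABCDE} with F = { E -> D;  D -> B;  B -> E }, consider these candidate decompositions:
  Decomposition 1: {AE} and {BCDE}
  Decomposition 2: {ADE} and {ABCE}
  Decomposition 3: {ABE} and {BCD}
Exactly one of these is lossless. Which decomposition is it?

Decomposition 2

Decomposition 1: common = {E}, closure = {BDE} → lossy.
Decomposition 2: common = {AE}, closure = {ABDE} → lossless.
Decomposition 3: common = {B}, closure = {BDE} → lossy.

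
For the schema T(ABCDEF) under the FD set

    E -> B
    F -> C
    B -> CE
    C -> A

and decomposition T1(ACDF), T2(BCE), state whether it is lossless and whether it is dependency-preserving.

Lossless test: (C)⁺ = {AC}, which is a superkey of neither fragment — lossy.
Dependency preservation: every FD's attributes lie within a single fragment, so each can be enforced locally — preserved.

lossy but dependency-preserving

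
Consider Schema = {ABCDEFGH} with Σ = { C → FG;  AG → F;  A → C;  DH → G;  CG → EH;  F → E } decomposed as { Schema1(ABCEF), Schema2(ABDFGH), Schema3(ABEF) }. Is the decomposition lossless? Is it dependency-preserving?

lossless but not dependency-preserving

Lossless test (chase): Rows 1 and 2 agree on A; apply A→C and equate their C entries. Rows 1 and 3 agree on A; apply A→C and equate their C entries. Rows 1 and 2 agree on F; apply F→E and equate their E entries. Rows 1 and 2 agree on C; apply C→FG and equate their FG entries. Rows 1 and 3 agree on C; apply C→FG and equate their FG entries. Rows 1 and 2 agree on CG; apply CG→EH and equate their EH entries. Rows 1 and 3 agree on CG; apply CG→EH and equate their EH entries. Row 2 is now all distinguished symbols — the join is lossless.
Dependency preservation: the restricted closure of {C} across the fragments never reaches {FG}, so C → FG cannot be enforced without a join — not preserved.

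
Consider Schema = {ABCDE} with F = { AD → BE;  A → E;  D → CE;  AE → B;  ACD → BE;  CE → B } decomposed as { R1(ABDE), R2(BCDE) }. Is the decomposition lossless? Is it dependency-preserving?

Lossless test: (BDE)⁺ = {BCDE}, which contains all of one fragment — lossless.
Dependency preservation: ACD → BE is not contained in any single fragment, but the restricted closure of its left-hand side across the fragments still reaches the right-hand side; the remaining FDs each lie inside some fragment. All dependencies are preserved.

lossless and dependency-preserving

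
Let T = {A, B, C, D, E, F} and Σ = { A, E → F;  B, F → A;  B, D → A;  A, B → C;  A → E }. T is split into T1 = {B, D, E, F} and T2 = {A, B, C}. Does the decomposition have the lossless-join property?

No

Common attributes: T1 ∩ T2 = {B}.
No dependency enlarges {B}, so (B)⁺ = {B}.
The closure contains neither all of T1 = {B, D, E, F} nor all of T2 = {A, B, C}, so the common attributes are not a superkey of either fragment. The join is lossy.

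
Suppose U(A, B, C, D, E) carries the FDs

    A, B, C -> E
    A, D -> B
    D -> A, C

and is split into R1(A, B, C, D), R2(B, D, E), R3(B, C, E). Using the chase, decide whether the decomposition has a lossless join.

Chase test. Columns are A, B, C, D, E; row i has aⱼ where attribute j ∈ Ri, else bᵢⱼ.
Initial tableau (one row per fragment):
  row 1: a1 a2 a3 a4 b15
  row 2: b21 a2 b23 a4 a5
  row 3: b31 a2 a3 b34 a5
Rows 1 and 2 agree on D; apply D→A, C and equate their A, C entries.
Rows 1 and 2 agree on A, B, C; apply A, B, C→E and equate their E entries.
Row 1 is now all distinguished symbols — the join is lossless.

Yes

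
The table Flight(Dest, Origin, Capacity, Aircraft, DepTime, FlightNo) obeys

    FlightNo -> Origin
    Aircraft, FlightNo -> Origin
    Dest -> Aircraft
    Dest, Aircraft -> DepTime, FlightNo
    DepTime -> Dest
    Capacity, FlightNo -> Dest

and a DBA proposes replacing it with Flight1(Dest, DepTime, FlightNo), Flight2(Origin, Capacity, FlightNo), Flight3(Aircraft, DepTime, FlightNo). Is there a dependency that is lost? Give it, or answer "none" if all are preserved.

Capacity, FlightNo -> Dest

Check Capacity, FlightNo → Dest: no single fragment contains all of {Dest, Capacity, FlightNo}, and the restricted closure of {Capacity, FlightNo} across the fragments never reaches {Dest}.
FlightNo → Origin is preserved.
Aircraft, FlightNo → Origin is preserved.
Dest → Aircraft is preserved.
Dest, Aircraft → DepTime, FlightNo is preserved.
DepTime → Dest is preserved.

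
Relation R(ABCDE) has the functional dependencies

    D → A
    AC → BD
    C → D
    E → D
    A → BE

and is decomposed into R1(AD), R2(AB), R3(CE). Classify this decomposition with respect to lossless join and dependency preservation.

Lossless test (chase): Rows 1 and 2 agree on A; apply A→BE and equate their BE entries. Rows 1 and 2 agree on E; apply E→D and equate their D entries. No row becomes fully distinguished — the join is lossy.
Dependency preservation: the restricted closure of {C} across the fragments never reaches {D}, so C → D cannot be enforced without a join — not preserved.

lossy and not dependency-preserving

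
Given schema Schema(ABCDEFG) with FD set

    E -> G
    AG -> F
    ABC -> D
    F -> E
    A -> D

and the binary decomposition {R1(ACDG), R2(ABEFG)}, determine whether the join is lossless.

Common attributes: R1 ∩ R2 = {AG}.
Closure of {AG}: AG → F applies, adding F; F → E applies, adding E; A → D applies, adding D. So (AG)⁺ = {ADEFG}.
The closure contains neither all of R1 = {ACDG} nor all of R2 = {ABEFG}, so the common attributes are not a superkey of either fragment. The join is lossy.

No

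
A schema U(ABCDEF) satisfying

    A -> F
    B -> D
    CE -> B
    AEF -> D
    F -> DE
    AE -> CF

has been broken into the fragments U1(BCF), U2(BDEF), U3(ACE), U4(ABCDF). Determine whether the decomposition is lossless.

Yes

Chase test. Columns are ABCDEF; row i has aⱼ where attribute j ∈ Ui, else bᵢⱼ.
Initial tableau (one row per fragment):
  row 1: b11 a2 a3 b14 b15 a6
  row 2: b21 a2 b23 a4 a5 a6
  row 3: a1 b32 a3 b34 a5 b36
  row 4: a1 a2 a3 a4 b45 a6
Rows 3 and 4 agree on A; apply A→F and equate their F entries.
Rows 1 and 2 agree on B; apply B→D and equate their D entries.
Rows 1 and 2 agree on F; apply F→DE and equate their DE entries.
Rows 1 and 3 agree on F; apply F→DE and equate their DE entries.
Rows 1 and 4 agree on F; apply F→DE and equate their DE entries.
Rows 1 and 3 agree on CE; apply CE→B and equate their B entries.
Row 3 is now all distinguished symbols — the join is lossless.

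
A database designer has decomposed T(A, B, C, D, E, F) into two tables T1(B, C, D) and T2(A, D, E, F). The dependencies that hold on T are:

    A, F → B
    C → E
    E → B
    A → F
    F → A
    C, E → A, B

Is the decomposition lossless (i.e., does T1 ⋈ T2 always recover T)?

Common attributes: T1 ∩ T2 = {D}.
No dependency enlarges {D}, so (D)⁺ = {D}.
The closure contains neither all of T1 = {B, C, D} nor all of T2 = {A, D, E, F}, so the common attributes are not a superkey of either fragment. The join is lossy.

No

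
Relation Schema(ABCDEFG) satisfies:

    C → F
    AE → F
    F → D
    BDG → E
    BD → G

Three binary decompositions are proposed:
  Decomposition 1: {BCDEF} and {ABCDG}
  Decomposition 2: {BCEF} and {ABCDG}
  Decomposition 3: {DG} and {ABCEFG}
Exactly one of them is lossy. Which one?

Decomposition 3

Decomposition 1: common = {BCD}, closure = {BCDEFG} → lossless.
Decomposition 2: common = {BC}, closure = {BCDEFG} → lossless.
Decomposition 3: common = {G}, closure = {G} → lossy.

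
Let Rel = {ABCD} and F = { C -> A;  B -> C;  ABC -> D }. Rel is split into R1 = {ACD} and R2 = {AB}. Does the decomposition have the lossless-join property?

Common attributes: R1 ∩ R2 = {A}.
No dependency enlarges {A}, so (A)⁺ = {A}.
The closure contains neither all of R1 = {ACD} nor all of R2 = {AB}, so the common attributes are not a superkey of either fragment. The join is lossy.

No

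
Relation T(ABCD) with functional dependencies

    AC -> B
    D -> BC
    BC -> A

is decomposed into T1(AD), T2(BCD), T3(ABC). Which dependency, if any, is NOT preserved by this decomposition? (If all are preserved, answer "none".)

AC → B lies within T3.
D → BC lies within T2.
BC → A lies within T3.
Every dependency is enforceable on the fragments, so the decomposition is dependency-preserving.

none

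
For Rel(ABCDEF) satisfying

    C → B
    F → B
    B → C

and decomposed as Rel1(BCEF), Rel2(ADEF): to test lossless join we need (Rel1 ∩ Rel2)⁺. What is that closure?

BCEF

Rel1 ∩ Rel2 = {EF}.
F → B applies, adding B
B → C applies, adding C
Closure: {BCEF}.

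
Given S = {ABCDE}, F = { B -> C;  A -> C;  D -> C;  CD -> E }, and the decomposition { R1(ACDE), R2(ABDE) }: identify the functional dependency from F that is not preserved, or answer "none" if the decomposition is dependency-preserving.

Check B → C: no single fragment contains all of {BC}, and the restricted closure of {B} across the fragments never reaches {C}.
A → C is preserved.
D → C is preserved.
CD → E is preserved.

B -> C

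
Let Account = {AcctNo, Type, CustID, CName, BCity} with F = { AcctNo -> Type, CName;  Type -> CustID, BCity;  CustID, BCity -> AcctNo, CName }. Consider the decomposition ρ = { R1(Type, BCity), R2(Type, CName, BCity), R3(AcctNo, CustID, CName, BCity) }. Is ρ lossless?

Chase test. Columns are AcctNo, Type, CustID, CName, BCity; row i has aⱼ where attribute j ∈ Ri, else bᵢⱼ.
Initial tableau (one row per fragment):
  row 1: b11 a2 b13 b14 a5
  row 2: b21 a2 b23 a4 a5
  row 3: a1 b32 a3 a4 a5
Rows 1 and 2 agree on Type; apply Type→CustID, BCity and equate their CustID, BCity entries.
Rows 1 and 2 agree on CustID, BCity; apply CustID, BCity→AcctNo, CName and equate their AcctNo, CName entries.
No row becomes fully distinguished — the join is lossy.

No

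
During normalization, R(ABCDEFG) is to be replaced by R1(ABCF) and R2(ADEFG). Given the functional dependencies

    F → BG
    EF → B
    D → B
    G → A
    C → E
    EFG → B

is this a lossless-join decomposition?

Common attributes: R1 ∩ R2 = {AF}.
Closure of {AF}: F → BG applies, adding BG. So (AF)⁺ = {ABFG}.
The closure contains neither all of R1 = {ABCF} nor all of R2 = {ADEFG}, so the common attributes are not a superkey of either fragment. The join is lossy.

No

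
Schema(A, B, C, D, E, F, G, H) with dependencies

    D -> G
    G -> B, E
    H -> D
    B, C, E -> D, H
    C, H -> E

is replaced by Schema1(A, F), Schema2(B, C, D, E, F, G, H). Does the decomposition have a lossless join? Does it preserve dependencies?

lossy but dependency-preserving

Lossless test: (F)⁺ = {F}, which is a superkey of neither fragment — lossy.
Dependency preservation: every FD's attributes lie within a single fragment, so each can be enforced locally — preserved.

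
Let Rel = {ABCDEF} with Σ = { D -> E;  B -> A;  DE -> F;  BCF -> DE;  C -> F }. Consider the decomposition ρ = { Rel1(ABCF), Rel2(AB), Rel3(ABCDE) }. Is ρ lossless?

Chase test. Columns are ABCDEF; row i has aⱼ where attribute j ∈ Reli, else bᵢⱼ.
Initial tableau (one row per fragment):
  row 1: a1 a2 a3 b14 b15 a6
  row 2: a1 a2 b23 b24 b25 b26
  row 3: a1 a2 a3 a4 a5 b36
Rows 1 and 3 agree on C; apply C→F and equate their F entries.
Rows 1 and 3 agree on BCF; apply BCF→DE and equate their DE entries.
Row 1 is now all distinguished symbols — the join is lossless.

Yes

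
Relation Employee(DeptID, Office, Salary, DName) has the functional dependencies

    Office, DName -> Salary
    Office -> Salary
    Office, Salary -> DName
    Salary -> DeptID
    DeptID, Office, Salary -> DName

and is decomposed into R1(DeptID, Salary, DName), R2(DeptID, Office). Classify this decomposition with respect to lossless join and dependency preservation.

Lossless test: (DeptID)⁺ = {DeptID}, which is a superkey of neither fragment — lossy.
Dependency preservation: the restricted closure of {Office, DName} across the fragments never reaches {Salary}, so Office, DName → Salary cannot be enforced without a join — not preserved.

lossy and not dependency-preserving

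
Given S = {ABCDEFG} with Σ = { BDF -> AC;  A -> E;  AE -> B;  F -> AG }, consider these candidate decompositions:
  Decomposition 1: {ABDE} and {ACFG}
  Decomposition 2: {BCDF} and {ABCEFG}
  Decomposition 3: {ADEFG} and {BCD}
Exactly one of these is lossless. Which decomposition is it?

Decomposition 2

Decomposition 1: common = {A}, closure = {ABE} → lossy.
Decomposition 2: common = {BCF}, closure = {ABCEFG} → lossless.
Decomposition 3: common = {D}, closure = {D} → lossy.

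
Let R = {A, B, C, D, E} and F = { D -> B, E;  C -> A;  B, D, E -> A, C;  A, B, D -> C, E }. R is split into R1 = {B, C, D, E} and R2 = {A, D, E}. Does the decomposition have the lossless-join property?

Common attributes: R1 ∩ R2 = {D, E}.
Closure of {D, E}: D → B, E applies, adding B; B, D, E → A, C applies, adding A, C. So (D, E)⁺ = {A, B, C, D, E}.
This closure contains every attribute of R1, so R1 ∩ R2 → R1. The join is lossless.

Yes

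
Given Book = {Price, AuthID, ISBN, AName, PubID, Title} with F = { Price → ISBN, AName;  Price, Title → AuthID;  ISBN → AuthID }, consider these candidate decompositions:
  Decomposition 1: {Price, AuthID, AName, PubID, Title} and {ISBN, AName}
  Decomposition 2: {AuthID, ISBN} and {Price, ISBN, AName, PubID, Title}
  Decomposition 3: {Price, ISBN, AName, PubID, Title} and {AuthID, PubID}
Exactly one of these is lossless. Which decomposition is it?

Decomposition 2

Decomposition 1: common = {AName}, closure = {AName} → lossy.
Decomposition 2: common = {ISBN}, closure = {AuthID, ISBN} → lossless.
Decomposition 3: common = {PubID}, closure = {PubID} → lossy.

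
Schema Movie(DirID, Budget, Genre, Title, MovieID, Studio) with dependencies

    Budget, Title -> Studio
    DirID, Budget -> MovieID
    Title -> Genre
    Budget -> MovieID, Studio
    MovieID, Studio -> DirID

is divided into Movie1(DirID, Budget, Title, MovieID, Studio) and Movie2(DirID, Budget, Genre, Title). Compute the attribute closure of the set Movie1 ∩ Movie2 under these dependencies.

Movie1 ∩ Movie2 = {DirID, Budget, Title}.
Budget, Title → Studio applies, adding Studio
DirID, Budget → MovieID applies, adding MovieID
Title → Genre applies, adding Genre
Closure: {DirID, Budget, Genre, Title, MovieID, Studio}.

DirID, Budget, Genre, Title, MovieID, Studio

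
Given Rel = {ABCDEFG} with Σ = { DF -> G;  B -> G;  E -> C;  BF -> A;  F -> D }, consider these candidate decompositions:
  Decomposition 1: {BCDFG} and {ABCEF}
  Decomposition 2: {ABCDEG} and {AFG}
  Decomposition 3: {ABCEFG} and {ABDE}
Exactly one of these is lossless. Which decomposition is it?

Decomposition 1

Decomposition 1: common = {BCF}, closure = {ABCDFG} → lossless.
Decomposition 2: common = {AG}, closure = {AG} → lossy.
Decomposition 3: common = {ABE}, closure = {ABCEG} → lossy.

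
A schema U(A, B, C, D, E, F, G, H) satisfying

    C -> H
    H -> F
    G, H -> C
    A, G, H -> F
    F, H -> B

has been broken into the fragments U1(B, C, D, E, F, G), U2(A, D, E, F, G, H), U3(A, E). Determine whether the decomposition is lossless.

Chase test. Columns are A, B, C, D, E, F, G, H; row i has aⱼ where attribute j ∈ Ui, else bᵢⱼ.
Initial tableau (one row per fragment):
  row 1: b11 a2 a3 a4 a5 a6 a7 b18
  row 2: a1 b22 b23 a4 a5 a6 a7 a8
  row 3: a1 b32 b33 b34 a5 b36 b37 b38
No row becomes fully distinguished — the join is lossy.

No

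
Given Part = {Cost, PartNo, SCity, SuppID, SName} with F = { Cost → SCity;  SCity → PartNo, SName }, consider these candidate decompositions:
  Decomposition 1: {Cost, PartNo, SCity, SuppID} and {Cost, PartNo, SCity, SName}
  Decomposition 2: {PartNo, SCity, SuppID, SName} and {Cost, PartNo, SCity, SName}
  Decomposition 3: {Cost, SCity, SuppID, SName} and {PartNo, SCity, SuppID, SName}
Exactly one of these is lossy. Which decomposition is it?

Decomposition 1: common = {Cost, PartNo, SCity}, closure = {Cost, PartNo, SCity, SName} → lossless.
Decomposition 2: common = {PartNo, SCity, SName}, closure = {PartNo, SCity, SName} → lossy.
Decomposition 3: common = {SCity, SuppID, SName}, closure = {PartNo, SCity, SuppID, SName} → lossless.

Decomposition 2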